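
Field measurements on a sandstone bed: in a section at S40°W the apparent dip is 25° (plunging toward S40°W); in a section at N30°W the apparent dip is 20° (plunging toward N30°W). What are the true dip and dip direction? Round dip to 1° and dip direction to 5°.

true dip 36°, dip direction 270°

Represent each trace as a vector plunging at its apparent dip toward its trend (east-north-up frame): v₁ = (-0.583, -0.694, -0.423), v₂ = (-0.470, 0.814, -0.342).
n = v₁ × v₂ = (-0.581, 0.001, 0.800) (taken with n_z > 0).
Dip δ = arctan(|n_h|/n_z) = arctan(0.581/0.800) = 36.0°.
Dip direction = azimuth of (n_x, n_y) = atan2(-0.581, 0.001) = 270°.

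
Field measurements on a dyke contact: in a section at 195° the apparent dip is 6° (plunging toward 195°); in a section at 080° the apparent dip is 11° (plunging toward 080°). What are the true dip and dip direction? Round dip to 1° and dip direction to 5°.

Each apparent-dip line lies in the plane. As unit vectors (x east, y north, z up), v₁ plunges 6°→195° and v₂ plunges 11°→080°.
The plane normal is n = v₁ × v₂ ∝ (0.201, -0.150, 0.885).
tan δ = √(n_x²+n_y²)/n_z = 0.251/0.885, so δ = 15.8°.
The horizontal component of n points toward azimuth atan2(n_x, n_y) = 127°, the dip direction.

true dip 16°, dip direction 125°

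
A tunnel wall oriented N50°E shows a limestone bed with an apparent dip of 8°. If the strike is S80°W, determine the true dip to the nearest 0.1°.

The section is 30° from the strike.
tan(true dip) = tan 8° / sin 30° = 0.2811
δ = arctan(0.2811) = 15.70°

15.7°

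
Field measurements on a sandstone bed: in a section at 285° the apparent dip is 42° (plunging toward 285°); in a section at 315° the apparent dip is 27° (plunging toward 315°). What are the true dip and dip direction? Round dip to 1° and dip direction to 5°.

The two traces are lines in the plane: v₁ = (sin 285°·cos 42°, cos 285°·cos 42°, −sin 42°), v₂ = (sin 315°·cos 27°, cos 315°·cos 27°, −sin 27°).
n = v₁ × v₂ = (-0.334, -0.096, 0.331) (taken with n_z > 0).
tan δ = √(n_x²+n_y²)/n_z = 0.348/0.331, so δ = 46.4°.
Dip direction = atan2(-0.334, -0.096) = 254° (azimuth of n's horizontal projection).

true dip 46°, dip direction 255°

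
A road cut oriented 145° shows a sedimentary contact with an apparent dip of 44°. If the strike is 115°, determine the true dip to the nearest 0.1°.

β = acute angle between strike 115° and section 145° = 30°.
tan δ = tan α / sin β = tan 44° / sin 30° = 0.9657 / 0.5000 = 1.9314
δ = arctan(1.9314) = 62.63°

62.6°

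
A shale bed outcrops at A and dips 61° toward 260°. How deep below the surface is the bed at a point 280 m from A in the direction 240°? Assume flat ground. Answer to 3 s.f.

475 m

The hole lies 20° from the dip direction, so the down-dip offset is 280 × cos 20° = 263.11 m.
Depth = down-dip offset × tan(dip) = 263.11 × tan 61° = 263.11 × 1.8040
Depth = 474.67 m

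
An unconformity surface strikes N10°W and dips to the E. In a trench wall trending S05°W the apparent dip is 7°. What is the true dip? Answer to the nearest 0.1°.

β = acute angle between strike N10°W and section S05°W = 15°.
tan(true dip) = tan 7° / sin 15° = 0.4744
δ = arctan(0.4744) = 25.38°

25.4°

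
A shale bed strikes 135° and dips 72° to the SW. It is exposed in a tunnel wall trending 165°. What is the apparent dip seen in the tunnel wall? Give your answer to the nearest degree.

The section lies 30° from the strike.
tan(apparent dip) = tan 72° · sin 30° = 1.5388
apparent dip = arctan 1.5388 = 56.98°

57°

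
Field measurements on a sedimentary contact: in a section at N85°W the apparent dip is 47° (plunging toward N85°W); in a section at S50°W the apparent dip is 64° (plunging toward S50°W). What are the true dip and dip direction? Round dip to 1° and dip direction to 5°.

The two traces are lines in the plane: v₁ = (sin 275°·cos 47°, cos 275°·cos 47°, −sin 47°), v₂ = (sin 230°·cos 64°, cos 230°·cos 64°, −sin 64°).
n = v₁ × v₂ = (-0.260, -0.365, 0.211) (taken with n_z > 0).
True dip = arccos(n_z / |n|) = arccos(0.4268) = 64.7°.
Dip direction = atan2(-0.260, -0.365) = 215° (azimuth of n's horizontal projection).

true dip 65°, dip direction 215°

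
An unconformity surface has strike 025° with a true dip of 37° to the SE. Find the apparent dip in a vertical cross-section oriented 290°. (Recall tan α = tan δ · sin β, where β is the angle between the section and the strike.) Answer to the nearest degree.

The section lies 85° from the strike.
tan α = tan 37° × sin 85° = 0.7536 × 0.9962 = 0.7507
apparent dip = arctan 0.7507 = 36.90°

37°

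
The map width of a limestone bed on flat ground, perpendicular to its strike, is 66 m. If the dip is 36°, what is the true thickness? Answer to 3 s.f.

38.8 m

True thickness t = w · sin(dip) = 66 × sin 36°
t = 66 × 0.5878 = 38.794 m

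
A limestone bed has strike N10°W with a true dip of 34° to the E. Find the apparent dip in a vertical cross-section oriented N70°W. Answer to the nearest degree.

30°

The section lies 60° from the strike.
tan(apparent dip) = tan 34° · sin 60° = 0.5841
α = arctan(0.5841) = 30.29°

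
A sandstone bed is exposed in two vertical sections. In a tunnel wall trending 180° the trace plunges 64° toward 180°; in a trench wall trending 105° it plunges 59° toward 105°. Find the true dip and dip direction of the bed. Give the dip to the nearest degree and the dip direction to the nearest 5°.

Each apparent-dip line lies in the plane. As unit vectors (x east, y north, z up), v₁ plunges 64°→180° and v₂ plunges 59°→105°.
n = v₁ × v₂ = (0.256, -0.447, 0.218) (taken with n_z > 0).
True dip = arccos(n_z / |n|) = arccos(0.3898) = 67.1°.
Dip direction = azimuth of (n_x, n_y) = atan2(0.256, -0.447) = 150°.

true dip 67°, dip direction 150°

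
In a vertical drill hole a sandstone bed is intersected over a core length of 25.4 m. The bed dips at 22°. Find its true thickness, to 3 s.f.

True thickness t = h · cos(dip) = 25.4 × cos 22°
t = 25.4 × 0.9272 = 23.550 m

23.6 m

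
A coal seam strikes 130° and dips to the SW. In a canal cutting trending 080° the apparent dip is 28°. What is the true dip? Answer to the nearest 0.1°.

34.8°

The section is 50° from the strike.
tan(true dip) = tan 28° / sin 50° = 0.6941
δ = arctan(0.6941) = 34.76°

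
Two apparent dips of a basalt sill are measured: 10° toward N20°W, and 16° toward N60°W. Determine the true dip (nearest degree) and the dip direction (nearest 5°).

true dip 16°, dip direction 285°

Each apparent-dip line lies in the plane. As unit vectors (x east, y north, z up), v₁ plunges 10°→N20°W and v₂ plunges 16°→N60°W.
The plane normal is n = v₁ × v₂ ∝ (-0.172, 0.052, 0.609).
True dip = arccos(n_z / |n|) = arccos(0.9592) = 16.4°.
Dip direction = atan2(-0.172, 0.052) = 287° (azimuth of n's horizontal projection).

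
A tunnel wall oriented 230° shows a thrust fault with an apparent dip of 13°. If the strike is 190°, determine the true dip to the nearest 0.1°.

19.8°

The section is 40° from the strike.
tan δ = tan α / sin β = tan 13° / sin 40° = 0.2309 / 0.6428 = 0.3592
true dip = arctan 0.3592 = 19.76°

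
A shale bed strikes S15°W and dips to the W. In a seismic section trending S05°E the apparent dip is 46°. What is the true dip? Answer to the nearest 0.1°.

71.7°

The section is 20° from the strike.
tan(true dip) = tan 46° / sin 20° = 3.0277
true dip = arctan 3.0277 = 71.72°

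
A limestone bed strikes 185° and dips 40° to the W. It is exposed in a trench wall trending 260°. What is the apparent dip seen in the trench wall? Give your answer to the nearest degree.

39°

Angle between strike (185°) and section (260°): β = 75°.
tan α = tan 40° × sin 75° = 0.8391 × 0.9659 = 0.8105
α = arctan(0.8105) = 39.03°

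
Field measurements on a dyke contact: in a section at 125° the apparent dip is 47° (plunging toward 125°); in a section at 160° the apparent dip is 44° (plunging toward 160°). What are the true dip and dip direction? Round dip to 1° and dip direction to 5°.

true dip 47°, dip direction 135°

Each apparent-dip line lies in the plane. As unit vectors (x east, y north, z up), v₁ plunges 47°→125° and v₂ plunges 44°→160°.
Cross product v₁ × v₂ gives the pole to the plane: n ∝ (0.223, -0.208, 0.281).
True dip = arccos(n_z / |n|) = arccos(0.6784) = 47.3°.
Dip direction = atan2(0.223, -0.208) = 133° (azimuth of n's horizontal projection).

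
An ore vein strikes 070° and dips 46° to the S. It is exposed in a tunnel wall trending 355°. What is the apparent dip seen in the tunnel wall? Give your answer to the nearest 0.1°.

Angle between strike (070°) and section (355°): β = 75°.
tan(apparent dip) = tan 46° · sin 75° = 1.0002
apparent dip = arctan 1.0002 = 45.01°

45.0°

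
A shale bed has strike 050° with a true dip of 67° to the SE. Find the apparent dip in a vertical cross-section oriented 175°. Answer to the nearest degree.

The section lies 55° from the strike.
tan(apparent dip) = tan 67° · sin 55° = 1.9298
α = arctan(1.9298) = 62.61°

63°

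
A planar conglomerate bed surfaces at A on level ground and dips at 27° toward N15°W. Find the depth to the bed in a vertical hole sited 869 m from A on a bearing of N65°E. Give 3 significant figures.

76.9 m

The hole lies 80° from the dip direction, so the down-dip offset is 869 × cos 80° = 150.90 m.
Depth = down-dip offset × tan(dip) = 150.90 × tan 27° = 150.90 × 0.5095
Depth = 76.89 m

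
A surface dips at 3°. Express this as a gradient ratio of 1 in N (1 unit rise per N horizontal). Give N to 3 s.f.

1 : N means tan θ = 1/N, so N = 1/tan 3° = 1/0.0524

1 in 19.1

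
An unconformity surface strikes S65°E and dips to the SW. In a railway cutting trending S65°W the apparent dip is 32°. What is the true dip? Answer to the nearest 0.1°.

39.2°

The section is 50° from the strike.
tan(true dip) = tan 32° / sin 50° = 0.8157
true dip = arctan 0.8157 = 39.20°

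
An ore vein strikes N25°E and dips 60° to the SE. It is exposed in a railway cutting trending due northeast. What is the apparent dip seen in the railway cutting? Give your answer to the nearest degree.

31°

Angle between strike (N25°E) and section (due northeast): β = 20°.
tan(apparent dip) = tan 60° · sin 20° = 0.5924
apparent dip = arctan 0.5924 = 30.64°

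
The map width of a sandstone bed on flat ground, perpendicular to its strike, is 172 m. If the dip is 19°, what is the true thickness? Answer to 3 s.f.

56.0 m

True thickness t = w · sin(dip) = 172 × sin 19°
t = 172 × 0.3256 = 55.998 m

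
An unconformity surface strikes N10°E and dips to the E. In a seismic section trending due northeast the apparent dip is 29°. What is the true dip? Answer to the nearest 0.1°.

The section is 35° from the strike.
tan(true dip) = tan 29° / sin 35° = 0.9664
δ = arctan(0.9664) = 44.02°

44.0°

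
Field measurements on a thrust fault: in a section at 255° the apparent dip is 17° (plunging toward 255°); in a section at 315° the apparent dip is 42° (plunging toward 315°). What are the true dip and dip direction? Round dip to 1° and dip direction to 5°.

Each apparent-dip line lies in the plane. As unit vectors (x east, y north, z up), v₁ plunges 17°→255° and v₂ plunges 42°→315°.
The plane normal is n = v₁ × v₂ ∝ (-0.319, 0.464, 0.615).
Dip δ = arctan(|n_h|/n_z) = arctan(0.564/0.615) = 42.5°.
Dip direction = azimuth of (n_x, n_y) = atan2(-0.319, 0.464) = 325°.

true dip 42°, dip direction 325°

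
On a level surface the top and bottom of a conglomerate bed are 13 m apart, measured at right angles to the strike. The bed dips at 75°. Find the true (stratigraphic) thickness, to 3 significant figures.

True thickness t = w · sin(dip) = 13 × sin 75°
t = 13 × 0.9659 = 12.557 m

12.6 m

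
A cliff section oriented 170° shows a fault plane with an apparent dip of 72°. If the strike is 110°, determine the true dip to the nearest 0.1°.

74.3°

β = acute angle between strike 110° and section 170° = 60°.
tan δ = tan α / sin β = tan 72° / sin 60° = 3.0777 / 0.8660 = 3.5538
true dip = arctan 3.5538 = 74.28°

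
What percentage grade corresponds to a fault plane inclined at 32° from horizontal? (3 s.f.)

grade % = 100 × tan 32° = 100 × 0.6249

62.5%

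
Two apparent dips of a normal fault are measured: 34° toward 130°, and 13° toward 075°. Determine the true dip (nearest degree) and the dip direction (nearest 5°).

Represent each trace as a vector plunging at its apparent dip toward its trend (east-north-up frame): v₁ = (0.635, -0.533, -0.559), v₂ = (0.941, 0.252, -0.225).
The plane normal is n = v₁ × v₂ ∝ (0.261, -0.383, 0.662).
Dip δ = arctan(|n_h|/n_z) = arctan(0.464/0.662) = 35.0°.
The horizontal component of n points toward azimuth atan2(n_x, n_y) = 146°, the dip direction.

true dip 35°, dip direction 145°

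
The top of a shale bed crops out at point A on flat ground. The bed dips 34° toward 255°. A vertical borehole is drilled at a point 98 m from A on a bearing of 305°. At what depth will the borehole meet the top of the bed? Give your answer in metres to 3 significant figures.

The hole lies 50° from the dip direction, so the down-dip offset is 98 × cos 50° = 62.99 m.
Depth = down-dip offset × tan(dip) = 62.99 × tan 34° = 62.99 × 0.6745
Depth = 42.49 m

42.5 m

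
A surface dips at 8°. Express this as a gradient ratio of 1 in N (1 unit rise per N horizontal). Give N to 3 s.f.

1 in 7.12

1 : N means tan θ = 1/N, so N = 1/tan 8° = 1/0.1405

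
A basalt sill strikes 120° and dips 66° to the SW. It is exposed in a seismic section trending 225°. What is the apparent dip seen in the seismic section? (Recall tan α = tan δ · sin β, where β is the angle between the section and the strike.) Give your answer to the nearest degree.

65°

Angle between strike (120°) and section (225°): β = 75°.
tan α = tan 66° × sin 75° = 2.2460 × 0.9659 = 2.1695
apparent dip = arctan 2.1695 = 65.25°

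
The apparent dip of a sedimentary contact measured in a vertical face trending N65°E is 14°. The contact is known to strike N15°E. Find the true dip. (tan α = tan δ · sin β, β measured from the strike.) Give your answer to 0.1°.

The section is 50° from the strike.
tan δ = tan α / sin β = tan 14° / sin 50° = 0.2493 / 0.7660 = 0.3255
true dip = arctan 0.3255 = 18.03°

18.0°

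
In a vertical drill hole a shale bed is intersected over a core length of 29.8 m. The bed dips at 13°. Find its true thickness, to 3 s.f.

29.0 m

True thickness t = h · cos(dip) = 29.8 × cos 13°
t = 29.8 × 0.9744 = 29.036 m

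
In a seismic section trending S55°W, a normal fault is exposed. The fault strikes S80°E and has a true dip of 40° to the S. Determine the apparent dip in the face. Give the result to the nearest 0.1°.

30.7°

The section lies 45° from the strike.
tan(apparent dip) = tan 40° · sin 45° = 0.5933
apparent dip = arctan 0.5933 = 30.68°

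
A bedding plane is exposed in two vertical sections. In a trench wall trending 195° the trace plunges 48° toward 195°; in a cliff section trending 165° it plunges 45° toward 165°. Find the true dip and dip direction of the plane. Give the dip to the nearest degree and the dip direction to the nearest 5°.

The two traces are lines in the plane: v₁ = (sin 195°·cos 48°, cos 195°·cos 48°, −sin 48°), v₂ = (sin 165°·cos 45°, cos 165°·cos 45°, −sin 45°).
Cross product v₁ × v₂ gives the pole to the plane: n ∝ (-0.051, -0.258, 0.237).
True dip = arccos(n_z / |n|) = arccos(0.6683) = 48.1°.
Dip direction = atan2(-0.051, -0.258) = 191° (azimuth of n's horizontal projection).

true dip 48°, dip direction 190°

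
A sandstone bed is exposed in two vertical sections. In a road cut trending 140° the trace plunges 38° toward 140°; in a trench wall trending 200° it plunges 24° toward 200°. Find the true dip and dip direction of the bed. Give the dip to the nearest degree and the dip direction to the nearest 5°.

true dip 38°, dip direction 145°

Represent each trace as a vector plunging at its apparent dip toward its trend (east-north-up frame): v₁ = (0.507, -0.604, -0.616), v₂ = (-0.312, -0.858, -0.407).
Cross product v₁ × v₂ gives the pole to the plane: n ∝ (0.283, -0.398, 0.623).
Dip δ = arctan(|n_h|/n_z) = arctan(0.489/0.623) = 38.1°.
Dip direction = atan2(0.283, -0.398) = 145° (azimuth of n's horizontal projection).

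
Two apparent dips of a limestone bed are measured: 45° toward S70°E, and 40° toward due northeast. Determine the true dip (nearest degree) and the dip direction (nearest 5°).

true dip 48°, dip direction 085°

Each apparent-dip line lies in the plane. As unit vectors (x east, y north, z up), v₁ plunges 45°→S70°E and v₂ plunges 40°→due northeast.
The plane normal is n = v₁ × v₂ ∝ (0.538, 0.044, 0.491).
True dip = arccos(n_z / |n|) = arccos(0.6725) = 47.7°.
The horizontal component of n points toward azimuth atan2(n_x, n_y) = 85°, the dip direction.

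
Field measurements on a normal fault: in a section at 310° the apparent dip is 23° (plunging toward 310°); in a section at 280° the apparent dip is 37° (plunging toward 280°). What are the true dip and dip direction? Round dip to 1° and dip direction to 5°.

The two traces are lines in the plane: v₁ = (sin 310°·cos 23°, cos 310°·cos 23°, −sin 23°), v₂ = (sin 280°·cos 37°, cos 280°·cos 37°, −sin 37°).
n = v₁ × v₂ = (-0.302, -0.117, 0.368) (taken with n_z > 0).
True dip = arccos(n_z / |n|) = arccos(0.7504) = 41.4°.
Dip direction = atan2(-0.302, -0.117) = 249° (azimuth of n's horizontal projection).

true dip 41°, dip direction 250°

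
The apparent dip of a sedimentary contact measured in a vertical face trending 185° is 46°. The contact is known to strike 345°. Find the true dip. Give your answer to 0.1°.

71.7°

β = acute angle between strike 345° and section 185° = 20°.
tan(true dip) = tan 46° / sin 20° = 3.0277
δ = arctan(3.0277) = 71.72°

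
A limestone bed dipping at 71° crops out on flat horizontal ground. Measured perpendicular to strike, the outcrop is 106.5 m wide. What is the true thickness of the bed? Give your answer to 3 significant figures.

True thickness t = w · sin(dip) = 106.5 × sin 71°
t = 106.5 × 0.9455 = 100.698 m

101 m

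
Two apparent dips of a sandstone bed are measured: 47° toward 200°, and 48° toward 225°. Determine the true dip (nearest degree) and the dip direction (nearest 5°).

Represent each trace as a vector plunging at its apparent dip toward its trend (east-north-up frame): v₁ = (-0.233, -0.641, -0.731), v₂ = (-0.473, -0.473, -0.743).
The plane normal is n = v₁ × v₂ ∝ (-0.130, -0.173, 0.193).
tan δ = √(n_x²+n_y²)/n_z = 0.216/0.193, so δ = 48.3°.
The horizontal component of n points toward azimuth atan2(n_x, n_y) = 217°, the dip direction.

true dip 48°, dip direction 215°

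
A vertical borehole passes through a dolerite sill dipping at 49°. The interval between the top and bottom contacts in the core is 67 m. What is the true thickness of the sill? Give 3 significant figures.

44.0 m

True thickness t = h · cos(dip) = 67 × cos 49°
t = 67 × 0.6561 = 43.956 m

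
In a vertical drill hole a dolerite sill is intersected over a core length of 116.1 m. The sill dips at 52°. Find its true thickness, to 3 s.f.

True thickness t = h · cos(dip) = 116.1 × cos 52°
t = 116.1 × 0.6157 = 71.478 m

71.5 m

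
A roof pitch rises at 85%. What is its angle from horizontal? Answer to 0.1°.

40.4°

tan θ = 85/100 = 0.8500
θ = arctan(0.8500) = 40.36°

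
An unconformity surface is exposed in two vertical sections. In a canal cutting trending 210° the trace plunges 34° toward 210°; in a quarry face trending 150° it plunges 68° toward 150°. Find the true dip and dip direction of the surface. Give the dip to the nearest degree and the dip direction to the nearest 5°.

true dip 69°, dip direction 135°

The two traces are lines in the plane: v₁ = (sin 210°·cos 34°, cos 210°·cos 34°, −sin 34°), v₂ = (sin 150°·cos 68°, cos 150°·cos 68°, −sin 68°).
Cross product v₁ × v₂ gives the pole to the plane: n ∝ (0.484, -0.489, 0.269).
Dip δ = arctan(|n_h|/n_z) = arctan(0.688/0.269) = 68.7°.
Dip direction = azimuth of (n_x, n_y) = atan2(0.484, -0.489) = 135°.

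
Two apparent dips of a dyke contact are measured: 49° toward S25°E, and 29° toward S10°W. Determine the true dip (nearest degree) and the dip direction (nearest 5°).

Represent each trace as a vector plunging at its apparent dip toward its trend (east-north-up frame): v₁ = (0.277, -0.595, -0.755), v₂ = (-0.152, -0.861, -0.485).
n = v₁ × v₂ = (0.362, -0.249, 0.329) (taken with n_z > 0).
tan δ = √(n_x²+n_y²)/n_z = 0.439/0.329, so δ = 53.2°.
Dip direction = atan2(0.362, -0.249) = 125° (azimuth of n's horizontal projection).

true dip 53°, dip direction 125°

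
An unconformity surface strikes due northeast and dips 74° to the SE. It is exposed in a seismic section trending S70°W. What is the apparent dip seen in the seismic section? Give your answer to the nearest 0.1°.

The section lies 25° from the strike.
tan α = tan 74° × sin 25° = 3.4874 × 0.4226 = 1.4738
apparent dip = arctan 1.4738 = 55.84°

55.8°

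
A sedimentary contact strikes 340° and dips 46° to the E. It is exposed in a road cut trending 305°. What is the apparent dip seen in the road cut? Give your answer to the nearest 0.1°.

The strike is 340° and the section trends 305°; the acute angle between them is β = 35°.
tan(apparent dip) = tan 46° · sin 35° = 0.5940
α = arctan(0.5940) = 30.71°

30.7°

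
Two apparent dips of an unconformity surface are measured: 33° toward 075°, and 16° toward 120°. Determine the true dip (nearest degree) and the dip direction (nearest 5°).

true dip 35°, dip direction 055°

Represent each trace as a vector plunging at its apparent dip toward its trend (east-north-up frame): v₁ = (0.810, 0.217, -0.545), v₂ = (0.832, -0.481, -0.276).
Cross product v₁ × v₂ gives the pole to the plane: n ∝ (0.322, 0.230, 0.570).
Dip δ = arctan(|n_h|/n_z) = arctan(0.395/0.570) = 34.7°.
Dip direction = azimuth of (n_x, n_y) = atan2(0.322, 0.230) = 54°.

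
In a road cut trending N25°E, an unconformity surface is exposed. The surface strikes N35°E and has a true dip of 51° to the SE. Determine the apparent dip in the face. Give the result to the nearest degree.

Angle between strike (N35°E) and section (N25°E): β = 10°.
tan(apparent dip) = tan 51° · sin 10° = 0.2144
α = arctan(0.2144) = 12.10°

12°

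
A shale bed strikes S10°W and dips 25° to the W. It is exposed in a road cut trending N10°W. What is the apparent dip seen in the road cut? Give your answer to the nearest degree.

9°

Angle between strike (S10°W) and section (N10°W): β = 20°.
tan(apparent dip) = tan 25° · sin 20° = 0.1595
α = arctan(0.1595) = 9.06°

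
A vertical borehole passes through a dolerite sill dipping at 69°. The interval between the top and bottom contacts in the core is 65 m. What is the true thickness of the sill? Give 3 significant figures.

23.3 m

True thickness t = h · cos(dip) = 65 × cos 69°
t = 65 × 0.3584 = 23.294 m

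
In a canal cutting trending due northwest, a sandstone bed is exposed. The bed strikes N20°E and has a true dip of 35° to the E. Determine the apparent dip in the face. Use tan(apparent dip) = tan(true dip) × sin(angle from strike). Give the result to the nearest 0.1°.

32.4°

Angle between strike (N20°E) and section (due northwest): β = 65°.
tan(apparent dip) = tan 35° · sin 65° = 0.6346
apparent dip = arctan 0.6346 = 32.40°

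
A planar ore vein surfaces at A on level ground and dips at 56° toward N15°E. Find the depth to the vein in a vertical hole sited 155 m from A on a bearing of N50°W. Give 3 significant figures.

The hole lies 65° from the dip direction, so the down-dip offset is 155 × cos 65° = 65.51 m.
Depth = down-dip offset × tan(dip) = 65.51 × tan 56° = 65.51 × 1.4826
Depth = 97.12 m

97.1 m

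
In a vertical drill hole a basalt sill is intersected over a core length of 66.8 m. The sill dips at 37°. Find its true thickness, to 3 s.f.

True thickness t = h · cos(dip) = 66.8 × cos 37°
t = 66.8 × 0.7986 = 53.349 m

53.3 m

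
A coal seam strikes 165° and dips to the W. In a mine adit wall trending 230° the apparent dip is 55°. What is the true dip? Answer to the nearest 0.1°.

57.6°

The section is 65° from the strike.
tan(true dip) = tan 55° / sin 65° = 1.5758
true dip = arctan 1.5758 = 57.60°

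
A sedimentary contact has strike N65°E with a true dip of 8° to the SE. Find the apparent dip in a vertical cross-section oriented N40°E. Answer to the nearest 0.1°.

3.4°

Angle between strike (N65°E) and section (N40°E): β = 25°.
tan α = tan 8° × sin 25° = 0.1405 × 0.4226 = 0.0594
α = arctan(0.0594) = 3.40°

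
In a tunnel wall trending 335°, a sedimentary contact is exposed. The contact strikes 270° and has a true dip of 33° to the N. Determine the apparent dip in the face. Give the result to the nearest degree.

Angle between strike (270°) and section (335°): β = 65°.
tan α = tan 33° × sin 65° = 0.6494 × 0.9063 = 0.5886
apparent dip = arctan 0.5886 = 30.48°

30°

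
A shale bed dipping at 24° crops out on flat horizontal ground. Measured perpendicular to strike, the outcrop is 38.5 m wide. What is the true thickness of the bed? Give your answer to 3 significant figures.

True thickness t = w · sin(dip) = 38.5 × sin 24°
t = 38.5 × 0.4067 = 15.659 m

15.7 m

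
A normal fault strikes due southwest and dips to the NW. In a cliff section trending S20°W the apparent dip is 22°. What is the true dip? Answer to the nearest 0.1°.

43.7°

The section is 25° from the strike.
tan δ = tan α / sin β = tan 22° / sin 25° = 0.4040 / 0.4226 = 0.9560
δ = arctan(0.9560) = 43.71°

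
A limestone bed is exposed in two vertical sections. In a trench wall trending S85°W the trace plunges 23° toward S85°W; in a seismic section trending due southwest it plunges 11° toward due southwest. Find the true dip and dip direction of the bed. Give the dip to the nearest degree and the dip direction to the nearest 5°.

true dip 25°, dip direction 290°

Represent each trace as a vector plunging at its apparent dip toward its trend (east-north-up frame): v₁ = (-0.917, -0.080, -0.391), v₂ = (-0.694, -0.694, -0.191).
The plane normal is n = v₁ × v₂ ∝ (-0.256, 0.096, 0.581).
tan δ = √(n_x²+n_y²)/n_z = 0.273/0.581, so δ = 25.2°.
The horizontal component of n points toward azimuth atan2(n_x, n_y) = 291°, the dip direction.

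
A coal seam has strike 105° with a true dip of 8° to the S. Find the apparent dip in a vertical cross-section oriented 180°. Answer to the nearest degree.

The section lies 75° from the strike.
tan α = tan 8° × sin 75° = 0.1405 × 0.9659 = 0.1358
apparent dip = arctan 0.1358 = 7.73°

8°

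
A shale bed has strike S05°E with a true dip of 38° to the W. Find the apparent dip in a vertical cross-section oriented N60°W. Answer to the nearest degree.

33°

The section lies 55° from the strike.
tan α = tan 38° × sin 55° = 0.7813 × 0.8192 = 0.6400
apparent dip = arctan 0.6400 = 32.62°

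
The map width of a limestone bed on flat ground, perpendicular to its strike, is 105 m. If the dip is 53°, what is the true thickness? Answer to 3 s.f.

True thickness t = w · sin(dip) = 105 × sin 53°
t = 105 × 0.7986 = 83.857 m

83.9 m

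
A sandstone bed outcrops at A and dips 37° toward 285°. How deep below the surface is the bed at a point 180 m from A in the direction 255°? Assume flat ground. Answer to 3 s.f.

The hole lies 30° from the dip direction, so the down-dip offset is 180 × cos 30° = 155.88 m.
Depth = down-dip offset × tan(dip) = 155.88 × tan 37° = 155.88 × 0.7536
Depth = 117.47 m

117 m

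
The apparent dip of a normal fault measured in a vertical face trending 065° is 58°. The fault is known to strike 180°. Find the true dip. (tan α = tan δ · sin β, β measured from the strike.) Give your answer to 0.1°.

60.5°

β = acute angle between strike 180° and section 065° = 65°.
tan(true dip) = tan 58° / sin 65° = 1.7658
δ = arctan(1.7658) = 60.48°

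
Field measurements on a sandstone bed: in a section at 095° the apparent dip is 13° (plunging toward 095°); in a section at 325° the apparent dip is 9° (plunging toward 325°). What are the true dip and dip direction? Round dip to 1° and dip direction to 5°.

true dip 25°, dip direction 035°

Represent each trace as a vector plunging at its apparent dip toward its trend (east-north-up frame): v₁ = (0.971, -0.085, -0.225), v₂ = (-0.567, 0.809, -0.156).
The plane normal is n = v₁ × v₂ ∝ (0.195, 0.279, 0.737).
Dip δ = arctan(|n_h|/n_z) = arctan(0.341/0.737) = 24.8°.
The horizontal component of n points toward azimuth atan2(n_x, n_y) = 35°, the dip direction.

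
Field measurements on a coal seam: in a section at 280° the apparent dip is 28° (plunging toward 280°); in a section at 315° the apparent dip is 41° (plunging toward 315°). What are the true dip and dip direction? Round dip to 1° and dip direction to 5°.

true dip 43°, dip direction 335°

The two traces are lines in the plane: v₁ = (sin 280°·cos 28°, cos 280°·cos 28°, −sin 28°), v₂ = (sin 315°·cos 41°, cos 315°·cos 41°, −sin 41°).
Cross product v₁ × v₂ gives the pole to the plane: n ∝ (-0.150, 0.320, 0.382).
Dip δ = arctan(|n_h|/n_z) = arctan(0.353/0.382) = 42.8°.
The horizontal component of n points toward azimuth atan2(n_x, n_y) = 335°, the dip direction.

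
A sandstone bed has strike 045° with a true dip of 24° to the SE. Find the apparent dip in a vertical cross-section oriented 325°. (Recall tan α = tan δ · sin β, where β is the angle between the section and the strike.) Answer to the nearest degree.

The strike is 045° and the section trends 325°; the acute angle between them is β = 80°.
tan(apparent dip) = tan 24° · sin 80° = 0.4385
apparent dip = arctan 0.4385 = 23.68°

24°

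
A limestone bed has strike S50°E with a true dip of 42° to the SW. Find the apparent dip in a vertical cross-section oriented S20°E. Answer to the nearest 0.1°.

24.2°

The section lies 30° from the strike.
tan(apparent dip) = tan 42° · sin 30° = 0.4502
α = arctan(0.4502) = 24.24°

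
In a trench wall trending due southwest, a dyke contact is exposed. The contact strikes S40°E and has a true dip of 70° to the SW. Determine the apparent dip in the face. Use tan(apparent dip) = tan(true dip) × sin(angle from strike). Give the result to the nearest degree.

The section lies 85° from the strike.
tan α = tan 70° × sin 85° = 2.7475 × 0.9962 = 2.7370
α = arctan(2.7370) = 69.93°

70°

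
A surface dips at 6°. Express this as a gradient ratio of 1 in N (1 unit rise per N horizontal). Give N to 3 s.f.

1 : N means tan θ = 1/N, so N = 1/tan 6° = 1/0.1051

1 in 9.51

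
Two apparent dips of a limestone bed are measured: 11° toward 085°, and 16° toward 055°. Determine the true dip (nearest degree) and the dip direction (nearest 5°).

Each apparent-dip line lies in the plane. As unit vectors (x east, y north, z up), v₁ plunges 11°→085° and v₂ plunges 16°→055°.
The plane normal is n = v₁ × v₂ ∝ (0.082, 0.119, 0.472).
Dip δ = arctan(|n_h|/n_z) = arctan(0.145/0.472) = 17.0°.
Dip direction = atan2(0.082, 0.119) = 34° (azimuth of n's horizontal projection).

true dip 17°, dip direction 035°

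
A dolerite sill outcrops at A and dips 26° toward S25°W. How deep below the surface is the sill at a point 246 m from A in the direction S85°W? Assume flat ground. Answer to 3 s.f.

60.0 m

The hole lies 60° from the dip direction, so the down-dip offset is 246 × cos 60° = 123.00 m.
Depth = down-dip offset × tan(dip) = 123.00 × tan 26° = 123.00 × 0.4877
Depth = 59.99 m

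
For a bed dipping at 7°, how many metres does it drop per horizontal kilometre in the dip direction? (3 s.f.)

drop per km = 1000 × tan 7° = 1000 × 0.1228

123 m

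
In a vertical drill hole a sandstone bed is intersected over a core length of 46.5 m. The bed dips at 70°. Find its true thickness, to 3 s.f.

15.9 m

True thickness t = h · cos(dip) = 46.5 × cos 70°
t = 46.5 × 0.3420 = 15.904 m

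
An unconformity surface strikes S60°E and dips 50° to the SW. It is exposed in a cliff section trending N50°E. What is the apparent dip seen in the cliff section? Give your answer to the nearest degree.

48°

The section lies 70° from the strike.
tan(apparent dip) = tan 50° · sin 70° = 1.1199
α = arctan(1.1199) = 48.24°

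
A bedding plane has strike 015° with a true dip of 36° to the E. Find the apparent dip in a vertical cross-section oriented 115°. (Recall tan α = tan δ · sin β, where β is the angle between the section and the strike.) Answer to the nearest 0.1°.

35.6°

The strike is 015° and the section trends 115°; the acute angle between them is β = 80°.
tan α = tan 36° × sin 80° = 0.7265 × 0.9848 = 0.7155
apparent dip = arctan 0.7155 = 35.58°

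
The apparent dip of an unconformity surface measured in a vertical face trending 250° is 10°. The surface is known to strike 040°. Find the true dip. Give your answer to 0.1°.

19.4°

β = acute angle between strike 040° and section 250° = 30°.
tan δ = tan α / sin β = tan 10° / sin 30° = 0.1763 / 0.5000 = 0.3527
true dip = arctan 0.3527 = 19.43°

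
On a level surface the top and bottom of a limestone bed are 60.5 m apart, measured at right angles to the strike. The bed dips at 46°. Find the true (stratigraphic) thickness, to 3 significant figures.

43.5 m

True thickness t = w · sin(dip) = 60.5 × sin 46°
t = 60.5 × 0.7193 = 43.520 m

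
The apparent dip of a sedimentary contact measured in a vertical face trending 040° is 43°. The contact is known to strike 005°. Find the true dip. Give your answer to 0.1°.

β = acute angle between strike 005° and section 040° = 35°.
tan(true dip) = tan 43° / sin 35° = 1.6258
true dip = arctan 1.6258 = 58.40°

58.4°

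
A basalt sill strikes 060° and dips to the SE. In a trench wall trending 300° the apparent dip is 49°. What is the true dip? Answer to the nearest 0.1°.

β = acute angle between strike 060° and section 300° = 60°.
tan δ = tan α / sin β = tan 49° / sin 60° = 1.1504 / 0.8660 = 1.3283
δ = arctan(1.3283) = 53.03°

53.0°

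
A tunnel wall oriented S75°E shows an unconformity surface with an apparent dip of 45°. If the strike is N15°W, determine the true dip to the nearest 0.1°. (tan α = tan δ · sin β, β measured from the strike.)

49.1°

The section is 60° from the strike.
tan δ = tan α / sin β = tan 45° / sin 60° = 1.0000 / 0.8660 = 1.1547
true dip = arctan 1.1547 = 49.11°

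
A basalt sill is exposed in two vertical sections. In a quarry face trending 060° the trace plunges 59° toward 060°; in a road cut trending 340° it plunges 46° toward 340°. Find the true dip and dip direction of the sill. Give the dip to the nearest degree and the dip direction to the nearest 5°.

Each apparent-dip line lies in the plane. As unit vectors (x east, y north, z up), v₁ plunges 59°→060° and v₂ plunges 46°→340°.
Cross product v₁ × v₂ gives the pole to the plane: n ∝ (0.374, 0.525, 0.352).
Dip δ = arctan(|n_h|/n_z) = arctan(0.644/0.352) = 61.3°.
Dip direction = atan2(0.374, 0.525) = 36° (azimuth of n's horizontal projection).

true dip 61°, dip direction 035°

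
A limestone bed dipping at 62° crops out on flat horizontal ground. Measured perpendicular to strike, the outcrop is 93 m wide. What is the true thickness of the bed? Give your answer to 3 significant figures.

82.1 m

True thickness t = w · sin(dip) = 93 × sin 62°
t = 93 × 0.8829 = 82.114 m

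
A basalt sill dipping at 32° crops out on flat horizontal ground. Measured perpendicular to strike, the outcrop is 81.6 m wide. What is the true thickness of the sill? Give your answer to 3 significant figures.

43.2 m

True thickness t = w · sin(dip) = 81.6 × sin 32°
t = 81.6 × 0.5299 = 43.241 m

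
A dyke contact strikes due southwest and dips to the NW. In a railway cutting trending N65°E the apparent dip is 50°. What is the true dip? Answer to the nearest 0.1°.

The section is 20° from the strike.
tan(true dip) = tan 50° / sin 20° = 3.4845
δ = arctan(3.4845) = 73.99°

74.0°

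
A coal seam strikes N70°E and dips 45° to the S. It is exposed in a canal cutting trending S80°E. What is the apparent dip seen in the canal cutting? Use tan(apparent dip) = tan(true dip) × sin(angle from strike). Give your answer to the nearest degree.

27°

The section lies 30° from the strike.
tan(apparent dip) = tan 45° · sin 30° = 0.5000
apparent dip = arctan 0.5000 = 26.57°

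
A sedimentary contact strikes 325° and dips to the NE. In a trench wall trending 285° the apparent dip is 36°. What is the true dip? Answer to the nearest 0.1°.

48.5°

β = acute angle between strike 325° and section 285° = 40°.
tan δ = tan α / sin β = tan 36° / sin 40° = 0.7265 / 0.6428 = 1.1303
true dip = arctan 1.1303 = 48.50°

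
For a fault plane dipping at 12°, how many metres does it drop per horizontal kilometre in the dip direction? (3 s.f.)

drop per km = 1000 × tan 12° = 1000 × 0.2126

213 m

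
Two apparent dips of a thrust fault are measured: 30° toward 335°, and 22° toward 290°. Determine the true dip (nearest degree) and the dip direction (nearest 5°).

The two traces are lines in the plane: v₁ = (sin 335°·cos 30°, cos 335°·cos 30°, −sin 30°), v₂ = (sin 290°·cos 22°, cos 290°·cos 22°, −sin 22°).
The plane normal is n = v₁ × v₂ ∝ (-0.135, 0.299, 0.568).
tan δ = √(n_x²+n_y²)/n_z = 0.328/0.568, so δ = 30.0°.
Dip direction = atan2(-0.135, 0.299) = 336° (azimuth of n's horizontal projection).

true dip 30°, dip direction 335°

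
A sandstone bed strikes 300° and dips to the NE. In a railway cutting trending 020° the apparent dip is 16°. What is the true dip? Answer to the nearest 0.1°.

16.2°

The section is 80° from the strike.
tan δ = tan α / sin β = tan 16° / sin 80° = 0.2867 / 0.9848 = 0.2912
δ = arctan(0.2912) = 16.23°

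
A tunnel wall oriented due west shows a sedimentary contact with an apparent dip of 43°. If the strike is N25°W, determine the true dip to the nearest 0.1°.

45.8°

β = acute angle between strike N25°W and section due west = 65°.
tan(true dip) = tan 43° / sin 65° = 1.0289
δ = arctan(1.0289) = 45.82°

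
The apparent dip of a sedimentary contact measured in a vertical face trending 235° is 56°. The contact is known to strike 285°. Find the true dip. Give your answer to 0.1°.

62.7°

The section is 50° from the strike.
tan(true dip) = tan 56° / sin 50° = 1.9353
true dip = arctan 1.9353 = 62.67°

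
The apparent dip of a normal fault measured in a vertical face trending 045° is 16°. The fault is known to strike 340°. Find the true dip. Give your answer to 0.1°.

17.6°

β = acute angle between strike 340° and section 045° = 65°.
tan δ = tan α / sin β = tan 16° / sin 65° = 0.2867 / 0.9063 = 0.3164
δ = arctan(0.3164) = 17.56°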